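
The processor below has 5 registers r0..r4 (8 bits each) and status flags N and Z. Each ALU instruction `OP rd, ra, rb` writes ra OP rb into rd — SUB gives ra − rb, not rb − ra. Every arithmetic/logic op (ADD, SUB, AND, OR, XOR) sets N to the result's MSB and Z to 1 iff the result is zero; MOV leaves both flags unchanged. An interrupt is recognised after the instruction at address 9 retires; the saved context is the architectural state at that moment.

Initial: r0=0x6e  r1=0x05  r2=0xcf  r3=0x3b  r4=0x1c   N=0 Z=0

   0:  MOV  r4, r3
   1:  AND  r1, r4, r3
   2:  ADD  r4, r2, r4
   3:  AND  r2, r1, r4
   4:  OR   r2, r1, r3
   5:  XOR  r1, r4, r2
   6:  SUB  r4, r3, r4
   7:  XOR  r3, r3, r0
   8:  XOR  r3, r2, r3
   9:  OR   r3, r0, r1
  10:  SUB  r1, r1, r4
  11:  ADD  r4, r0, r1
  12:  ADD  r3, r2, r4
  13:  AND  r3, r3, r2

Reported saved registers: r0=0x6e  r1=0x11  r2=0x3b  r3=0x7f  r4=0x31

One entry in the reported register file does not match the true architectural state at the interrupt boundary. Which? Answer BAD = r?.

BAD = r1

after  0: r0=0x6e r1=0x05 r2=0xcf r3=0x3b r4=0x3b  N=0 Z=0
after  1: r0=0x6e r1=0x3b r2=0xcf r3=0x3b r4=0x3b  N=0 Z=0
after  2: r0=0x6e r1=0x3b r2=0xcf r3=0x3b r4=0x0a  N=0 Z=0
after  3: r0=0x6e r1=0x3b r2=0x0a r3=0x3b r4=0x0a  N=0 Z=0
after  4: r0=0x6e r1=0x3b r2=0x3b r3=0x3b r4=0x0a  N=0 Z=0
after  5: r0=0x6e r1=0x31 r2=0x3b r3=0x3b r4=0x0a  N=0 Z=0
after  6: r0=0x6e r1=0x31 r2=0x3b r3=0x3b r4=0x31  N=0 Z=0
after  7: r0=0x6e r1=0x31 r2=0x3b r3=0x55 r4=0x31  N=0 Z=0
after  8: r0=0x6e r1=0x31 r2=0x3b r3=0x6e r4=0x31  N=0 Z=0
after  9: r0=0x6e r1=0x31 r2=0x3b r3=0x7f r4=0x31  N=0 Z=0
-- IRQ taken; context saved, return-PC = 10 --
mismatch: r1: reported 0x11 vs actual 0x31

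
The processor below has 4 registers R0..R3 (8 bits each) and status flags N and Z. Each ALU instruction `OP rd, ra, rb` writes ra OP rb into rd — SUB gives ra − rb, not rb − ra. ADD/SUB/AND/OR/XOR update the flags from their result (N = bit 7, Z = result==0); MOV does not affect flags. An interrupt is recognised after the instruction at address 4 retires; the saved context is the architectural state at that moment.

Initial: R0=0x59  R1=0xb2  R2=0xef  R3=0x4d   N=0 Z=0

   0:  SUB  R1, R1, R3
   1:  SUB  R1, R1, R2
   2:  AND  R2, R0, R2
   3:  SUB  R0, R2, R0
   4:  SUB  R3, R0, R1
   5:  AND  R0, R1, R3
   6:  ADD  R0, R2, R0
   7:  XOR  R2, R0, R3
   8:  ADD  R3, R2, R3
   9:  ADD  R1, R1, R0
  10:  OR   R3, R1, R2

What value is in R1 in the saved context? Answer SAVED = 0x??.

after  0: R0=0x59 R1=0x65 R2=0xef R3=0x4d  N=0 Z=0
after  1: R0=0x59 R1=0x76 R2=0xef R3=0x4d  N=0 Z=0
after  2: R0=0x59 R1=0x76 R2=0x49 R3=0x4d  N=0 Z=0
after  3: R0=0xf0 R1=0x76 R2=0x49 R3=0x4d  N=1 Z=0
after  4: R0=0xf0 R1=0x76 R2=0x49 R3=0x7a  N=0 Z=0
-- IRQ taken; context saved, return-PC = 5 --

SAVED = 0x76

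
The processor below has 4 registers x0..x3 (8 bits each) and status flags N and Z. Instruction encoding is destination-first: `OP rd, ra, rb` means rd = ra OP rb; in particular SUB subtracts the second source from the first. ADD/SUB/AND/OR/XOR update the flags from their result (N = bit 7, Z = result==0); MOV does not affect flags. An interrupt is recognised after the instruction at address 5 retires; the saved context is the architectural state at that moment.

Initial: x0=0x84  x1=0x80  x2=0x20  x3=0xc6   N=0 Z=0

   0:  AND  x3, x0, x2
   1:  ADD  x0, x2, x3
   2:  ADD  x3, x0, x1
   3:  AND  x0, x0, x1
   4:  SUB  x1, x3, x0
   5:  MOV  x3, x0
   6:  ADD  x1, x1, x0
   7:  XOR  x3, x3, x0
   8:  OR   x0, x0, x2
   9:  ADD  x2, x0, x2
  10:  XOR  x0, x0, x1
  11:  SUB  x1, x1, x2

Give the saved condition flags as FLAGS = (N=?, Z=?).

after  0: x0=0x84 x1=0x80 x2=0x20 x3=0x00  N=0 Z=1
after  1: x0=0x20 x1=0x80 x2=0x20 x3=0x00  N=0 Z=0
after  2: x0=0x20 x1=0x80 x2=0x20 x3=0xa0  N=1 Z=0
after  3: x0=0x00 x1=0x80 x2=0x20 x3=0xa0  N=0 Z=1
after  4: x0=0x00 x1=0xa0 x2=0x20 x3=0xa0  N=1 Z=0
after  5: x0=0x00 x1=0xa0 x2=0x20 x3=0x00  N=1 Z=0
-- IRQ taken; context saved, return-PC = 6 --

FLAGS = (N=1, Z=0)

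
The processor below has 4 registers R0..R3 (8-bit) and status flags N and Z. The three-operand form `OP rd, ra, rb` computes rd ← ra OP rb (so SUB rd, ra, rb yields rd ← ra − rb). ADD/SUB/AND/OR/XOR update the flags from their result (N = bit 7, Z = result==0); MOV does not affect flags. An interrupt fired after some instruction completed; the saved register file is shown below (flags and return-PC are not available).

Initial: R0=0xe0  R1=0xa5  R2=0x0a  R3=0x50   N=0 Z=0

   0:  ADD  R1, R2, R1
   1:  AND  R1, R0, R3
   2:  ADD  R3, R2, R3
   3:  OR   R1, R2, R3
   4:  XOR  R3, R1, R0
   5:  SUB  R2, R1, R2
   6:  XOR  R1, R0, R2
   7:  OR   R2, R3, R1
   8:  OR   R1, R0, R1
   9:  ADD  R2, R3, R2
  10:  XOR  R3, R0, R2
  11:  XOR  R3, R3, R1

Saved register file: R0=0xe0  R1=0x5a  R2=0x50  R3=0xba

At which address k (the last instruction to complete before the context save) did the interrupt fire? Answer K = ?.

after  0: R0=0xe0 R1=0xaf R2=0x0a R3=0x50  N=1 Z=0
after  1: R0=0xe0 R1=0x40 R2=0x0a R3=0x50  N=0 Z=0
after  2: R0=0xe0 R1=0x40 R2=0x0a R3=0x5a  N=0 Z=0
after  3: R0=0xe0 R1=0x5a R2=0x0a R3=0x5a  N=0 Z=0
after  4: R0=0xe0 R1=0x5a R2=0x0a R3=0xba  N=1 Z=0
after  5: R0=0xe0 R1=0x5a R2=0x50 R3=0xba  N=0 Z=0
-- IRQ taken; context saved, return-PC = 6 --

K = 5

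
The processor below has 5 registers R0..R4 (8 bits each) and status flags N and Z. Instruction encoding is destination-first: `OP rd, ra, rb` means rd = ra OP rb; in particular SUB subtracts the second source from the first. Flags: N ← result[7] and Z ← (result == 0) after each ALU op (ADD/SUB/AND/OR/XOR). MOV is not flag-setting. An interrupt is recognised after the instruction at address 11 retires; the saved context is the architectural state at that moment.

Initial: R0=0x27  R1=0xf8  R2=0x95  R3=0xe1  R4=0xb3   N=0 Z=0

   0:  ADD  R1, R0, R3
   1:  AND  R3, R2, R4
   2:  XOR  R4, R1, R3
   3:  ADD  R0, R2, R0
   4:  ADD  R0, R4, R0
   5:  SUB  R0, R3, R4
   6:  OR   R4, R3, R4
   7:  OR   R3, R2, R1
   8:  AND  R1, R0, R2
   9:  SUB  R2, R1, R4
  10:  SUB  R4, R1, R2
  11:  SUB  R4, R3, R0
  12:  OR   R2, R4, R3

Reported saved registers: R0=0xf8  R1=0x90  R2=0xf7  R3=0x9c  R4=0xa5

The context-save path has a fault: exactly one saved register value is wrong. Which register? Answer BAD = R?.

BAD = R3

after  0: R0=0x27 R1=0x08 R2=0x95 R3=0xe1 R4=0xb3  N=0 Z=0
after  1: R0=0x27 R1=0x08 R2=0x95 R3=0x91 R4=0xb3  N=1 Z=0
after  2: R0=0x27 R1=0x08 R2=0x95 R3=0x91 R4=0x99  N=1 Z=0
after  3: R0=0xbc R1=0x08 R2=0x95 R3=0x91 R4=0x99  N=1 Z=0
after  4: R0=0x55 R1=0x08 R2=0x95 R3=0x91 R4=0x99  N=0 Z=0
after  5: R0=0xf8 R1=0x08 R2=0x95 R3=0x91 R4=0x99  N=1 Z=0
after  6: R0=0xf8 R1=0x08 R2=0x95 R3=0x91 R4=0x99  N=1 Z=0
after  7: R0=0xf8 R1=0x08 R2=0x95 R3=0x9d R4=0x99  N=1 Z=0
after  8: R0=0xf8 R1=0x90 R2=0x95 R3=0x9d R4=0x99  N=1 Z=0
after  9: R0=0xf8 R1=0x90 R2=0xf7 R3=0x9d R4=0x99  N=1 Z=0
after 10: R0=0xf8 R1=0x90 R2=0xf7 R3=0x9d R4=0x99  N=1 Z=0
after 11: R0=0xf8 R1=0x90 R2=0xf7 R3=0x9d R4=0xa5  N=1 Z=0
-- IRQ taken; context saved, return-PC = 12 --
mismatch: R3: reported 0x9c vs actual 0x9d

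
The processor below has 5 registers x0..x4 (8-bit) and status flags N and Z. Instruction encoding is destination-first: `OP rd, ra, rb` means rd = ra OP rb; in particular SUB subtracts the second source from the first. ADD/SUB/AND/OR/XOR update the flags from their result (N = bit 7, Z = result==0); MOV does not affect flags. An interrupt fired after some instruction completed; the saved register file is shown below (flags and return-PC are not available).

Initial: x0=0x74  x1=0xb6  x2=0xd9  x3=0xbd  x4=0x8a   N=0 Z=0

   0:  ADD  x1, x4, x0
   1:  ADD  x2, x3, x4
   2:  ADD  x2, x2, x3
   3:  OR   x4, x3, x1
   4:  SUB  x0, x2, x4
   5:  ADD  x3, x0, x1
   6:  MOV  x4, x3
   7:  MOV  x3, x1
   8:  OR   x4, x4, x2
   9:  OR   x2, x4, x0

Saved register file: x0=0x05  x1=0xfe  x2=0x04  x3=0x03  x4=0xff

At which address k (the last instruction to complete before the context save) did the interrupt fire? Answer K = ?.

after  0: x0=0x74 x1=0xfe x2=0xd9 x3=0xbd x4=0x8a  N=1 Z=0
after  1: x0=0x74 x1=0xfe x2=0x47 x3=0xbd x4=0x8a  N=0 Z=0
after  2: x0=0x74 x1=0xfe x2=0x04 x3=0xbd x4=0x8a  N=0 Z=0
after  3: x0=0x74 x1=0xfe x2=0x04 x3=0xbd x4=0xff  N=1 Z=0
after  4: x0=0x05 x1=0xfe x2=0x04 x3=0xbd x4=0xff  N=0 Z=0
after  5: x0=0x05 x1=0xfe x2=0x04 x3=0x03 x4=0xff  N=0 Z=0
-- IRQ taken; context saved, return-PC = 6 --

K = 5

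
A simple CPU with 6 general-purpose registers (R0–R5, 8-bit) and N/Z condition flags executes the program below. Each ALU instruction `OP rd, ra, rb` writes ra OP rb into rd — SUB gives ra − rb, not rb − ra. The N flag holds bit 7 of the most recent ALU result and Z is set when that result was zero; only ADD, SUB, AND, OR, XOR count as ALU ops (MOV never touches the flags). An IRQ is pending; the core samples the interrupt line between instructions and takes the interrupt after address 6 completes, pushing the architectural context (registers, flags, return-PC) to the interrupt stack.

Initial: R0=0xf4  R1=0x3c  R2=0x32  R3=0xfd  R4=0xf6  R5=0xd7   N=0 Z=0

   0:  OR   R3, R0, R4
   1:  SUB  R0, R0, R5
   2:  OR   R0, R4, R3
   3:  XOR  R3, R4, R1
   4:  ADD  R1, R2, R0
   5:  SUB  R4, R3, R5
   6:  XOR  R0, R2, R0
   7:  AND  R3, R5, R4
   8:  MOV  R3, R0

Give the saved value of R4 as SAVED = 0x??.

after  0: R0=0xf4 R1=0x3c R2=0x32 R3=0xf6 R4=0xf6 R5=0xd7  N=1 Z=0
after  1: R0=0x1d R1=0x3c R2=0x32 R3=0xf6 R4=0xf6 R5=0xd7  N=0 Z=0
after  2: R0=0xf6 R1=0x3c R2=0x32 R3=0xf6 R4=0xf6 R5=0xd7  N=1 Z=0
after  3: R0=0xf6 R1=0x3c R2=0x32 R3=0xca R4=0xf6 R5=0xd7  N=1 Z=0
after  4: R0=0xf6 R1=0x28 R2=0x32 R3=0xca R4=0xf6 R5=0xd7  N=0 Z=0
after  5: R0=0xf6 R1=0x28 R2=0x32 R3=0xca R4=0xf3 R5=0xd7  N=1 Z=0
after  6: R0=0xc4 R1=0x28 R2=0x32 R3=0xca R4=0xf3 R5=0xd7  N=1 Z=0
-- IRQ taken; context saved, return-PC = 7 --

SAVED = 0xf3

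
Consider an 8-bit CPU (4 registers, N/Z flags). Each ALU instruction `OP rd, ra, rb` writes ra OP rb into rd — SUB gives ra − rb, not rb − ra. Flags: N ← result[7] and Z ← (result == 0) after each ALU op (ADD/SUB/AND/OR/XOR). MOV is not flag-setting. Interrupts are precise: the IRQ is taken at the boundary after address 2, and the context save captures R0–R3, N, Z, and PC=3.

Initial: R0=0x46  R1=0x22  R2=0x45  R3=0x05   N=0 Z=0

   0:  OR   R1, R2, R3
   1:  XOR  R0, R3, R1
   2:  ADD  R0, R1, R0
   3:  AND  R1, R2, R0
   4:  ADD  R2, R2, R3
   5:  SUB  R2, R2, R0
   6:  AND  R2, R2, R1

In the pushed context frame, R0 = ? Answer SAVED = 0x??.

SAVED = 0x85

after  0: R0=0x46 R1=0x45 R2=0x45 R3=0x05  N=0 Z=0
after  1: R0=0x40 R1=0x45 R2=0x45 R3=0x05  N=0 Z=0
after  2: R0=0x85 R1=0x45 R2=0x45 R3=0x05  N=1 Z=0
-- IRQ taken; context saved, return-PC = 3 --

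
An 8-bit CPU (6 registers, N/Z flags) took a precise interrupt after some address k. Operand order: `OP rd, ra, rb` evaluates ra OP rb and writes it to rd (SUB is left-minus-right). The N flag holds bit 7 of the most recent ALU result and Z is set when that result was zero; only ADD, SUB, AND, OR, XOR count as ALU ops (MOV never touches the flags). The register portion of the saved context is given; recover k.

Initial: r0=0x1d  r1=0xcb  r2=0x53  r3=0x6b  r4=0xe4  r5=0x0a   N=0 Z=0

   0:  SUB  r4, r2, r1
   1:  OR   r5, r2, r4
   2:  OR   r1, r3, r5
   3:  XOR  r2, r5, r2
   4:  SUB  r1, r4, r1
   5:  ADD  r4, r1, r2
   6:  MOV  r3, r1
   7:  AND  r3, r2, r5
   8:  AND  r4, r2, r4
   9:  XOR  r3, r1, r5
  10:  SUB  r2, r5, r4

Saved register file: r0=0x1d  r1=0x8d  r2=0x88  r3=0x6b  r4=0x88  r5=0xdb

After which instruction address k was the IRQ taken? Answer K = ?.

after  0: r0=0x1d r1=0xcb r2=0x53 r3=0x6b r4=0x88 r5=0x0a  N=1 Z=0
after  1: r0=0x1d r1=0xcb r2=0x53 r3=0x6b r4=0x88 r5=0xdb  N=1 Z=0
after  2: r0=0x1d r1=0xfb r2=0x53 r3=0x6b r4=0x88 r5=0xdb  N=1 Z=0
after  3: r0=0x1d r1=0xfb r2=0x88 r3=0x6b r4=0x88 r5=0xdb  N=1 Z=0
after  4: r0=0x1d r1=0x8d r2=0x88 r3=0x6b r4=0x88 r5=0xdb  N=1 Z=0
-- IRQ taken; context saved, return-PC = 5 --

K = 4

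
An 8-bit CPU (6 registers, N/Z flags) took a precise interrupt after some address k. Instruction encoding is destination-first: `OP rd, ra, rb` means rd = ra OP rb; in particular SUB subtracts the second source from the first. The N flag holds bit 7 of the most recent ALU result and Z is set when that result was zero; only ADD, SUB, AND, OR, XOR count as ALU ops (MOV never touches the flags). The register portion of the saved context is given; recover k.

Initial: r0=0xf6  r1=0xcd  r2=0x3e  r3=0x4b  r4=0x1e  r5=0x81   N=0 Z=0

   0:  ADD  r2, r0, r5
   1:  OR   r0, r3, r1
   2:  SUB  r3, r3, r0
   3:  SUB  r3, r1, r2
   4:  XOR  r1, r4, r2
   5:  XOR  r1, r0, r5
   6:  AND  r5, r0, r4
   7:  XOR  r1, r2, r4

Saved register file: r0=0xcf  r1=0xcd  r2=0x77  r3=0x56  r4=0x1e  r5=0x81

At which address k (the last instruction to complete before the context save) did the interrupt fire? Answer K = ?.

after  0: r0=0xf6 r1=0xcd r2=0x77 r3=0x4b r4=0x1e r5=0x81  N=0 Z=0
after  1: r0=0xcf r1=0xcd r2=0x77 r3=0x4b r4=0x1e r5=0x81  N=1 Z=0
after  2: r0=0xcf r1=0xcd r2=0x77 r3=0x7c r4=0x1e r5=0x81  N=0 Z=0
after  3: r0=0xcf r1=0xcd r2=0x77 r3=0x56 r4=0x1e r5=0x81  N=0 Z=0
-- IRQ taken; context saved, return-PC = 4 --

K = 3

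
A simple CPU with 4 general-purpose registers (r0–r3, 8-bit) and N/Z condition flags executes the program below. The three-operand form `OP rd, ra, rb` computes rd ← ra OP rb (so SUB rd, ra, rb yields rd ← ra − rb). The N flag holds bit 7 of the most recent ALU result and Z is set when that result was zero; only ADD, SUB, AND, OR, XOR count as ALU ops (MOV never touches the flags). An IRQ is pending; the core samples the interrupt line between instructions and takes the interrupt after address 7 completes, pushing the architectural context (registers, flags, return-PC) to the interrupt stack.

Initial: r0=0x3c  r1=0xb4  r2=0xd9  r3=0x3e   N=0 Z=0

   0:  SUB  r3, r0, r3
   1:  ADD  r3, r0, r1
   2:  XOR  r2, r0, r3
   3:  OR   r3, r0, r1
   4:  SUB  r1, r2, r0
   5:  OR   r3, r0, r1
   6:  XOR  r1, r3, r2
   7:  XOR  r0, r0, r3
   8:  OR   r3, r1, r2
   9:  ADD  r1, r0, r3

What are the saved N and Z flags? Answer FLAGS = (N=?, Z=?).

FLAGS = (N=1, Z=0)

after  0: r0=0x3c r1=0xb4 r2=0xd9 r3=0xfe  N=1 Z=0
after  1: r0=0x3c r1=0xb4 r2=0xd9 r3=0xf0  N=1 Z=0
after  2: r0=0x3c r1=0xb4 r2=0xcc r3=0xf0  N=1 Z=0
after  3: r0=0x3c r1=0xb4 r2=0xcc r3=0xbc  N=1 Z=0
after  4: r0=0x3c r1=0x90 r2=0xcc r3=0xbc  N=1 Z=0
after  5: r0=0x3c r1=0x90 r2=0xcc r3=0xbc  N=1 Z=0
after  6: r0=0x3c r1=0x70 r2=0xcc r3=0xbc  N=0 Z=0
after  7: r0=0x80 r1=0x70 r2=0xcc r3=0xbc  N=1 Z=0
-- IRQ taken; context saved, return-PC = 8 --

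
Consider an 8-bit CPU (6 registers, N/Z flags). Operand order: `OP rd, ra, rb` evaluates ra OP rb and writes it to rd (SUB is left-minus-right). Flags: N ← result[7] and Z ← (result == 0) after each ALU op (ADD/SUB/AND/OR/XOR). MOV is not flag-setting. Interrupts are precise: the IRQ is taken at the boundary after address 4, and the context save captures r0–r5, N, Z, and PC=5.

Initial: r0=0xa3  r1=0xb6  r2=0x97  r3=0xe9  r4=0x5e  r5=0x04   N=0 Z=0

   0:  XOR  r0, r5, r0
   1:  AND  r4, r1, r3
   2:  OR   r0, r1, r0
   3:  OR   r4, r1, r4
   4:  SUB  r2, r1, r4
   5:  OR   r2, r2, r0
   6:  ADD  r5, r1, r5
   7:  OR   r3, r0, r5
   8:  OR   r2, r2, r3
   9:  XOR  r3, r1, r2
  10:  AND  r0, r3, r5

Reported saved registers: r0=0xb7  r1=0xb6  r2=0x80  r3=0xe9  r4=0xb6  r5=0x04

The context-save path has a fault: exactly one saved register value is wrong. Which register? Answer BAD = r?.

BAD = r2

after  0: r0=0xa7 r1=0xb6 r2=0x97 r3=0xe9 r4=0x5e r5=0x04  N=1 Z=0
after  1: r0=0xa7 r1=0xb6 r2=0x97 r3=0xe9 r4=0xa0 r5=0x04  N=1 Z=0
after  2: r0=0xb7 r1=0xb6 r2=0x97 r3=0xe9 r4=0xa0 r5=0x04  N=1 Z=0
after  3: r0=0xb7 r1=0xb6 r2=0x97 r3=0xe9 r4=0xb6 r5=0x04  N=1 Z=0
after  4: r0=0xb7 r1=0xb6 r2=0x00 r3=0xe9 r4=0xb6 r5=0x04  N=0 Z=1
-- IRQ taken; context saved, return-PC = 5 --
mismatch: r2: reported 0x80 vs actual 0x00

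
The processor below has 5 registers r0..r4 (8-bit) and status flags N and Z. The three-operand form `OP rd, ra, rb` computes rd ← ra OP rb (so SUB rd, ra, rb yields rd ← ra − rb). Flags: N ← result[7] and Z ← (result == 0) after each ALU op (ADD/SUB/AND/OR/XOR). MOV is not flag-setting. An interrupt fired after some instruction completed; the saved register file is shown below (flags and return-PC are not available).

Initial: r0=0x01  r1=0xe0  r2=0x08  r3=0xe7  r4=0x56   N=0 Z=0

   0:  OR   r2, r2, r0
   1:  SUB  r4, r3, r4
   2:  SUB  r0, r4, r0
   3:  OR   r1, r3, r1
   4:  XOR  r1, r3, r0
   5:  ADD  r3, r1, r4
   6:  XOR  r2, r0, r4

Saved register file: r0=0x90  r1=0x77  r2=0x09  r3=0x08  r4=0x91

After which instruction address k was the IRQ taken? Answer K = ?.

after  0: r0=0x01 r1=0xe0 r2=0x09 r3=0xe7 r4=0x56  N=0 Z=0
after  1: r0=0x01 r1=0xe0 r2=0x09 r3=0xe7 r4=0x91  N=1 Z=0
after  2: r0=0x90 r1=0xe0 r2=0x09 r3=0xe7 r4=0x91  N=1 Z=0
after  3: r0=0x90 r1=0xe7 r2=0x09 r3=0xe7 r4=0x91  N=1 Z=0
after  4: r0=0x90 r1=0x77 r2=0x09 r3=0xe7 r4=0x91  N=0 Z=0
after  5: r0=0x90 r1=0x77 r2=0x09 r3=0x08 r4=0x91  N=0 Z=0
-- IRQ taken; context saved, return-PC = 6 --

K = 5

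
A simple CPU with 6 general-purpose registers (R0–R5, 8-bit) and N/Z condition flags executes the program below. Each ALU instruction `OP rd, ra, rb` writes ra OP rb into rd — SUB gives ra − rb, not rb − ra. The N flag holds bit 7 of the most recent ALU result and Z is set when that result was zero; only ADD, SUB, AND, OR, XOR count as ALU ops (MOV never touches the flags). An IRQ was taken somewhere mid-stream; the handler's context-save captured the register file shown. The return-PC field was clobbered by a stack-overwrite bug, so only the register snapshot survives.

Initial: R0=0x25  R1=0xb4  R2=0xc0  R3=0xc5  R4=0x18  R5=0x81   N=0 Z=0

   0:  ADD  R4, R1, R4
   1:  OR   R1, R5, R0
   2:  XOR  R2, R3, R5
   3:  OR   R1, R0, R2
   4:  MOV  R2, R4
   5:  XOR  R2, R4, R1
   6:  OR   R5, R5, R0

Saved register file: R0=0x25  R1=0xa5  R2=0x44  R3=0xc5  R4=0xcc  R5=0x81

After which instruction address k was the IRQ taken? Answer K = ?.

after  0: R0=0x25 R1=0xb4 R2=0xc0 R3=0xc5 R4=0xcc R5=0x81  N=1 Z=0
after  1: R0=0x25 R1=0xa5 R2=0xc0 R3=0xc5 R4=0xcc R5=0x81  N=1 Z=0
after  2: R0=0x25 R1=0xa5 R2=0x44 R3=0xc5 R4=0xcc R5=0x81  N=0 Z=0
-- IRQ taken; context saved, return-PC = 3 --

K = 2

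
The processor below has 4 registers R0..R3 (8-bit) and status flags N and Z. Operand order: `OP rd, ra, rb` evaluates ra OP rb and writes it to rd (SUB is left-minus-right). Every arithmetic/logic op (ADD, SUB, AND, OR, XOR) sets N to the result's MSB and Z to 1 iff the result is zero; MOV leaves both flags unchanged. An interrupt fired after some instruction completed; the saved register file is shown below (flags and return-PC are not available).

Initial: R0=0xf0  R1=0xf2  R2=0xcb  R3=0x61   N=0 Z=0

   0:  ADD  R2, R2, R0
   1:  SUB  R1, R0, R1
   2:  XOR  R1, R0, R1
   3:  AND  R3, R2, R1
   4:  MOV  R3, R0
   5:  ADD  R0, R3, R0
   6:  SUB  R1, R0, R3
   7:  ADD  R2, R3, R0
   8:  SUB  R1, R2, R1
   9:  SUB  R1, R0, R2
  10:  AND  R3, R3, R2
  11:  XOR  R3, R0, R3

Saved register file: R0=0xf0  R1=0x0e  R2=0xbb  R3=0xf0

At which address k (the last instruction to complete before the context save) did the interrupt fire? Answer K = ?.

K = 4

after  0: R0=0xf0 R1=0xf2 R2=0xbb R3=0x61  N=1 Z=0
after  1: R0=0xf0 R1=0xfe R2=0xbb R3=0x61  N=1 Z=0
after  2: R0=0xf0 R1=0x0e R2=0xbb R3=0x61  N=0 Z=0
after  3: R0=0xf0 R1=0x0e R2=0xbb R3=0x0a  N=0 Z=0
after  4: R0=0xf0 R1=0x0e R2=0xbb R3=0xf0  N=0 Z=0
-- IRQ taken; context saved, return-PC = 5 --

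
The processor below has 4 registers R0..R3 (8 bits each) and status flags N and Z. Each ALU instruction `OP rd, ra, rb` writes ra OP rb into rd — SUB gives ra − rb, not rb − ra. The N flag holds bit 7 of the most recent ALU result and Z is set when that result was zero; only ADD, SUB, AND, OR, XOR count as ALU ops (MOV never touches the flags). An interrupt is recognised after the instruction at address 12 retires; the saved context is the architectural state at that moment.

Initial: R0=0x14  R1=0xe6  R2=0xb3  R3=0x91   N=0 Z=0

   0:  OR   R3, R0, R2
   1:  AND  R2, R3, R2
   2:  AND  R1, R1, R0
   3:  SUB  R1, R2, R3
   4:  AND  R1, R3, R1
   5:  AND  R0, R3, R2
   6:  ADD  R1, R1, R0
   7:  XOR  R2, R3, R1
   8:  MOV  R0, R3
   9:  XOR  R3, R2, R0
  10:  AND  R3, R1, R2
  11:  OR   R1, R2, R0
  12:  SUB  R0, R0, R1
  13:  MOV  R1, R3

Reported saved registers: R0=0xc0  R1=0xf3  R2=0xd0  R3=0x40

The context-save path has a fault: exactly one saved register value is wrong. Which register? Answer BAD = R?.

after  0: R0=0x14 R1=0xe6 R2=0xb3 R3=0xb7  N=1 Z=0
after  1: R0=0x14 R1=0xe6 R2=0xb3 R3=0xb7  N=1 Z=0
after  2: R0=0x14 R1=0x04 R2=0xb3 R3=0xb7  N=0 Z=0
after  3: R0=0x14 R1=0xfc R2=0xb3 R3=0xb7  N=1 Z=0
after  4: R0=0x14 R1=0xb4 R2=0xb3 R3=0xb7  N=1 Z=0
after  5: R0=0xb3 R1=0xb4 R2=0xb3 R3=0xb7  N=1 Z=0
after  6: R0=0xb3 R1=0x67 R2=0xb3 R3=0xb7  N=0 Z=0
after  7: R0=0xb3 R1=0x67 R2=0xd0 R3=0xb7  N=1 Z=0
after  8: R0=0xb7 R1=0x67 R2=0xd0 R3=0xb7  N=1 Z=0
after  9: R0=0xb7 R1=0x67 R2=0xd0 R3=0x67  N=0 Z=0
after 10: R0=0xb7 R1=0x67 R2=0xd0 R3=0x40  N=0 Z=0
after 11: R0=0xb7 R1=0xf7 R2=0xd0 R3=0x40  N=1 Z=0
after 12: R0=0xc0 R1=0xf7 R2=0xd0 R3=0x40  N=1 Z=0
-- IRQ taken; context saved, return-PC = 13 --
mismatch: R1: reported 0xf3 vs actual 0xf7

BAD = R1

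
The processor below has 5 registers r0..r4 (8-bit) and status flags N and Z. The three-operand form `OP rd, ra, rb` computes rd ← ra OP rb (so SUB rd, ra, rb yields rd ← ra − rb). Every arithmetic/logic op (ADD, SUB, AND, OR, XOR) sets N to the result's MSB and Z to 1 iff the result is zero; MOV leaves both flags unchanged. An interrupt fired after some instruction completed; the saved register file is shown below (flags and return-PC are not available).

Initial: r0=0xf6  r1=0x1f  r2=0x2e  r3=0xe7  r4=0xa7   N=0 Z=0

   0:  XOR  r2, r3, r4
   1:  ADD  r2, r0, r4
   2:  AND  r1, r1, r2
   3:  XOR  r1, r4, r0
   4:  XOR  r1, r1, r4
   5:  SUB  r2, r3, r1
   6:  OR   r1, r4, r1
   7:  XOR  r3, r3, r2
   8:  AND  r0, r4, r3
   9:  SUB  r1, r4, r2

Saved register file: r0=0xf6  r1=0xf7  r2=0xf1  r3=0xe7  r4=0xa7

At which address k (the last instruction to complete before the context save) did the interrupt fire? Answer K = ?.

K = 6

after  0: r0=0xf6 r1=0x1f r2=0x40 r3=0xe7 r4=0xa7  N=0 Z=0
after  1: r0=0xf6 r1=0x1f r2=0x9d r3=0xe7 r4=0xa7  N=1 Z=0
after  2: r0=0xf6 r1=0x1d r2=0x9d r3=0xe7 r4=0xa7  N=0 Z=0
after  3: r0=0xf6 r1=0x51 r2=0x9d r3=0xe7 r4=0xa7  N=0 Z=0
after  4: r0=0xf6 r1=0xf6 r2=0x9d r3=0xe7 r4=0xa7  N=1 Z=0
after  5: r0=0xf6 r1=0xf6 r2=0xf1 r3=0xe7 r4=0xa7  N=1 Z=0
after  6: r0=0xf6 r1=0xf7 r2=0xf1 r3=0xe7 r4=0xa7  N=1 Z=0
-- IRQ taken; context saved, return-PC = 7 --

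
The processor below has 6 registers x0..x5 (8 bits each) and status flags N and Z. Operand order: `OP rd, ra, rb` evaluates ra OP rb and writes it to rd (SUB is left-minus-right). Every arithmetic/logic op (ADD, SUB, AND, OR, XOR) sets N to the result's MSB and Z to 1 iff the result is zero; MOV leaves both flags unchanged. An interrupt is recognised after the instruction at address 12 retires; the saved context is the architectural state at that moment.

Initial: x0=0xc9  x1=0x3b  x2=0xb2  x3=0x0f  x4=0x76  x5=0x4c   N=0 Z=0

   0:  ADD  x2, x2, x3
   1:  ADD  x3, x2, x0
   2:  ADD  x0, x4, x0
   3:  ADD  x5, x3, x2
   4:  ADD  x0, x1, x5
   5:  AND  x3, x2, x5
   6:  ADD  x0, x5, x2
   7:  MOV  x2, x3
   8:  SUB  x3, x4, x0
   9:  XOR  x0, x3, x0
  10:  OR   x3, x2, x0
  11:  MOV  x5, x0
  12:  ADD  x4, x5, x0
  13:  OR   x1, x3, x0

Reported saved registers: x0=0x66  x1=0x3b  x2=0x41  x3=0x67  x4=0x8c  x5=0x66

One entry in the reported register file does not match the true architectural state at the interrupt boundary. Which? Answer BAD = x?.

BAD = x4

after  0: x0=0xc9 x1=0x3b x2=0xc1 x3=0x0f x4=0x76 x5=0x4c  N=1 Z=0
after  1: x0=0xc9 x1=0x3b x2=0xc1 x3=0x8a x4=0x76 x5=0x4c  N=1 Z=0
after  2: x0=0x3f x1=0x3b x2=0xc1 x3=0x8a x4=0x76 x5=0x4c  N=0 Z=0
after  3: x0=0x3f x1=0x3b x2=0xc1 x3=0x8a x4=0x76 x5=0x4b  N=0 Z=0
after  4: x0=0x86 x1=0x3b x2=0xc1 x3=0x8a x4=0x76 x5=0x4b  N=1 Z=0
after  5: x0=0x86 x1=0x3b x2=0xc1 x3=0x41 x4=0x76 x5=0x4b  N=0 Z=0
after  6: x0=0x0c x1=0x3b x2=0xc1 x3=0x41 x4=0x76 x5=0x4b  N=0 Z=0
after  7: x0=0x0c x1=0x3b x2=0x41 x3=0x41 x4=0x76 x5=0x4b  N=0 Z=0
after  8: x0=0x0c x1=0x3b x2=0x41 x3=0x6a x4=0x76 x5=0x4b  N=0 Z=0
after  9: x0=0x66 x1=0x3b x2=0x41 x3=0x6a x4=0x76 x5=0x4b  N=0 Z=0
after 10: x0=0x66 x1=0x3b x2=0x41 x3=0x67 x4=0x76 x5=0x4b  N=0 Z=0
after 11: x0=0x66 x1=0x3b x2=0x41 x3=0x67 x4=0x76 x5=0x66  N=0 Z=0
after 12: x0=0x66 x1=0x3b x2=0x41 x3=0x67 x4=0xcc x5=0x66  N=1 Z=0
-- IRQ taken; context saved, return-PC = 13 --
mismatch: x4: reported 0x8c vs actual 0xcc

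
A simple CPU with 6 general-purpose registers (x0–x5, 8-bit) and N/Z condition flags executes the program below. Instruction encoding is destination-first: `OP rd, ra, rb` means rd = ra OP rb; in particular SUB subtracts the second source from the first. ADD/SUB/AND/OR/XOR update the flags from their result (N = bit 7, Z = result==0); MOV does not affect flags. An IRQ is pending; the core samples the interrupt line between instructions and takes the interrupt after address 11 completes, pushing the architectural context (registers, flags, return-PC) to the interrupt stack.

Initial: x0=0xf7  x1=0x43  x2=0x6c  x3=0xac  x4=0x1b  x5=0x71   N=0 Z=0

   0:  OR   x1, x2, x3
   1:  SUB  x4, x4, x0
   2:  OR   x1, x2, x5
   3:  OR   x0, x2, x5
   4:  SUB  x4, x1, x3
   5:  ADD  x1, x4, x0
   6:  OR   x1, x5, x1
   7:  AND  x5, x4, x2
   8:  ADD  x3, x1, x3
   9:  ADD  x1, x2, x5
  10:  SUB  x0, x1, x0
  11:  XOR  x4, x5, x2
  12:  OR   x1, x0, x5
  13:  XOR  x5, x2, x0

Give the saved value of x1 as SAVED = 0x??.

after  0: x0=0xf7 x1=0xec x2=0x6c x3=0xac x4=0x1b x5=0x71  N=1 Z=0
after  1: x0=0xf7 x1=0xec x2=0x6c x3=0xac x4=0x24 x5=0x71  N=0 Z=0
after  2: x0=0xf7 x1=0x7d x2=0x6c x3=0xac x4=0x24 x5=0x71  N=0 Z=0
after  3: x0=0x7d x1=0x7d x2=0x6c x3=0xac x4=0x24 x5=0x71  N=0 Z=0
after  4: x0=0x7d x1=0x7d x2=0x6c x3=0xac x4=0xd1 x5=0x71  N=1 Z=0
after  5: x0=0x7d x1=0x4e x2=0x6c x3=0xac x4=0xd1 x5=0x71  N=0 Z=0
after  6: x0=0x7d x1=0x7f x2=0x6c x3=0xac x4=0xd1 x5=0x71  N=0 Z=0
after  7: x0=0x7d x1=0x7f x2=0x6c x3=0xac x4=0xd1 x5=0x40  N=0 Z=0
after  8: x0=0x7d x1=0x7f x2=0x6c x3=0x2b x4=0xd1 x5=0x40  N=0 Z=0
after  9: x0=0x7d x1=0xac x2=0x6c x3=0x2b x4=0xd1 x5=0x40  N=1 Z=0
after 10: x0=0x2f x1=0xac x2=0x6c x3=0x2b x4=0xd1 x5=0x40  N=0 Z=0
after 11: x0=0x2f x1=0xac x2=0x6c x3=0x2b x4=0x2c x5=0x40  N=0 Z=0
-- IRQ taken; context saved, return-PC = 12 --

SAVED = 0xac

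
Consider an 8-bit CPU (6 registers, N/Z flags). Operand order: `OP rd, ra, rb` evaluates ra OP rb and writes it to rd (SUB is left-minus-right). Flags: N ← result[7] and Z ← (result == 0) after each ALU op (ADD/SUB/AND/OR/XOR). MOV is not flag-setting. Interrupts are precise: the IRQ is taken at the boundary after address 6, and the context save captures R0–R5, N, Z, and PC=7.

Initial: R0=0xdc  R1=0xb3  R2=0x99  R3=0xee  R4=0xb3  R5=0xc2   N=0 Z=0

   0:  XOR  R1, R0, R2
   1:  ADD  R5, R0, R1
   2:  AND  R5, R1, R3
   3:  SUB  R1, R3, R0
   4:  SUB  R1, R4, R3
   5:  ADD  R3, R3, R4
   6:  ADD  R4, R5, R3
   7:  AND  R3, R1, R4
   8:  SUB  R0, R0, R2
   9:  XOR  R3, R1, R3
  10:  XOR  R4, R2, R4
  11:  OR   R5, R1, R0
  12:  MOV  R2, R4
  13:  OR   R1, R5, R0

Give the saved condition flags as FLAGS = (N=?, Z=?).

FLAGS = (N=1, Z=0)

after  0: R0=0xdc R1=0x45 R2=0x99 R3=0xee R4=0xb3 R5=0xc2  N=0 Z=0
after  1: R0=0xdc R1=0x45 R2=0x99 R3=0xee R4=0xb3 R5=0x21  N=0 Z=0
after  2: R0=0xdc R1=0x45 R2=0x99 R3=0xee R4=0xb3 R5=0x44  N=0 Z=0
after  3: R0=0xdc R1=0x12 R2=0x99 R3=0xee R4=0xb3 R5=0x44  N=0 Z=0
after  4: R0=0xdc R1=0xc5 R2=0x99 R3=0xee R4=0xb3 R5=0x44  N=1 Z=0
after  5: R0=0xdc R1=0xc5 R2=0x99 R3=0xa1 R4=0xb3 R5=0x44  N=1 Z=0
after  6: R0=0xdc R1=0xc5 R2=0x99 R3=0xa1 R4=0xe5 R5=0x44  N=1 Z=0
-- IRQ taken; context saved, return-PC = 7 --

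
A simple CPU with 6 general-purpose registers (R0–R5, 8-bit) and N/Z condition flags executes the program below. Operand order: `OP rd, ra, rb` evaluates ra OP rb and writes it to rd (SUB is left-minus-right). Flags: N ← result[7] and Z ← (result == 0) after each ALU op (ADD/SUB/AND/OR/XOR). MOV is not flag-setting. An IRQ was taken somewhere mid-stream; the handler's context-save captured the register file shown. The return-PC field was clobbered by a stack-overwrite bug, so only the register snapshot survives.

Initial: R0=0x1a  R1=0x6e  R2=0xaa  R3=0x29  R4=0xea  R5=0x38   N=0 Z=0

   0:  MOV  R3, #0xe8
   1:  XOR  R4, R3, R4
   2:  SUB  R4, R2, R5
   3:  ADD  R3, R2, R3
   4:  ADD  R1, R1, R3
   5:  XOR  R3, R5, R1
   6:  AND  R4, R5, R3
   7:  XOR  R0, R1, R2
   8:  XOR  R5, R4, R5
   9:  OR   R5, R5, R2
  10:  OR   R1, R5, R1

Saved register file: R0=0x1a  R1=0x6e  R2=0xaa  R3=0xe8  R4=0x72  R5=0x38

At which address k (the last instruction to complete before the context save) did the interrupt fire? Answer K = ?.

K = 2

after  0: R0=0x1a R1=0x6e R2=0xaa R3=0xe8 R4=0xea R5=0x38  N=0 Z=0
after  1: R0=0x1a R1=0x6e R2=0xaa R3=0xe8 R4=0x02 R5=0x38  N=0 Z=0
after  2: R0=0x1a R1=0x6e R2=0xaa R3=0xe8 R4=0x72 R5=0x38  N=0 Z=0
-- IRQ taken; context saved, return-PC = 3 --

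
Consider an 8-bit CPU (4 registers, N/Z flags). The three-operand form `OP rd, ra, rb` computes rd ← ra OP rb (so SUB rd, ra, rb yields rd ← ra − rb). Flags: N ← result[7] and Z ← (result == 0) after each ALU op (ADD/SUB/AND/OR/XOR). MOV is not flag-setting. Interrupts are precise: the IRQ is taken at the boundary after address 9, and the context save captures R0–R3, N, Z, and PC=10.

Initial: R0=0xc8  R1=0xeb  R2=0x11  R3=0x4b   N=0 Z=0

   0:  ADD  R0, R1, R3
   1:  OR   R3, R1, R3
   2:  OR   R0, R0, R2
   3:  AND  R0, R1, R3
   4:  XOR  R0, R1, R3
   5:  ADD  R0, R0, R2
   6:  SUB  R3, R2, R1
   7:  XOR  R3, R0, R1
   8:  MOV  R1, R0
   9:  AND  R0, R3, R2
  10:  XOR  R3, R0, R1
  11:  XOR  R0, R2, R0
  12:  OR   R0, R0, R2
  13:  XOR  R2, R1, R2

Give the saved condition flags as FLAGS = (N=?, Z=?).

after  0: R0=0x36 R1=0xeb R2=0x11 R3=0x4b  N=0 Z=0
after  1: R0=0x36 R1=0xeb R2=0x11 R3=0xeb  N=1 Z=0
after  2: R0=0x37 R1=0xeb R2=0x11 R3=0xeb  N=0 Z=0
after  3: R0=0xeb R1=0xeb R2=0x11 R3=0xeb  N=1 Z=0
after  4: R0=0x00 R1=0xeb R2=0x11 R3=0xeb  N=0 Z=1
after  5: R0=0x11 R1=0xeb R2=0x11 R3=0xeb  N=0 Z=0
after  6: R0=0x11 R1=0xeb R2=0x11 R3=0x26  N=0 Z=0
after  7: R0=0x11 R1=0xeb R2=0x11 R3=0xfa  N=1 Z=0
after  8: R0=0x11 R1=0x11 R2=0x11 R3=0xfa  N=1 Z=0
after  9: R0=0x10 R1=0x11 R2=0x11 R3=0xfa  N=0 Z=0
-- IRQ taken; context saved, return-PC = 10 --

FLAGS = (N=0, Z=0)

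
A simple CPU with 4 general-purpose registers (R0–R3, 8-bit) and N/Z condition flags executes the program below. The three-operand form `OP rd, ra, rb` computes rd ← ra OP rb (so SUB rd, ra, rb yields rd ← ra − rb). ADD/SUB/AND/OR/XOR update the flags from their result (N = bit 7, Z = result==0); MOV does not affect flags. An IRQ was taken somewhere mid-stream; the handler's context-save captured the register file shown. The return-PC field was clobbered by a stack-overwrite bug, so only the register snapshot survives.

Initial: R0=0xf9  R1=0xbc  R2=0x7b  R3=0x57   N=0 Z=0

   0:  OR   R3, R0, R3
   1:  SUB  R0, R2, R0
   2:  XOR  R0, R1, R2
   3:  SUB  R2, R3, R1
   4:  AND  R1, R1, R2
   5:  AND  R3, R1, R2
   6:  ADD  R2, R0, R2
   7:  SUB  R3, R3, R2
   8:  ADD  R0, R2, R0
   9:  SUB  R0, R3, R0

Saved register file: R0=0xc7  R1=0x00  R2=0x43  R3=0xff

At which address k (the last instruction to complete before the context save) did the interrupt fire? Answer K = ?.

after  0: R0=0xf9 R1=0xbc R2=0x7b R3=0xff  N=1 Z=0
after  1: R0=0x82 R1=0xbc R2=0x7b R3=0xff  N=1 Z=0
after  2: R0=0xc7 R1=0xbc R2=0x7b R3=0xff  N=1 Z=0
after  3: R0=0xc7 R1=0xbc R2=0x43 R3=0xff  N=0 Z=0
after  4: R0=0xc7 R1=0x00 R2=0x43 R3=0xff  N=0 Z=1
-- IRQ taken; context saved, return-PC = 5 --

K = 4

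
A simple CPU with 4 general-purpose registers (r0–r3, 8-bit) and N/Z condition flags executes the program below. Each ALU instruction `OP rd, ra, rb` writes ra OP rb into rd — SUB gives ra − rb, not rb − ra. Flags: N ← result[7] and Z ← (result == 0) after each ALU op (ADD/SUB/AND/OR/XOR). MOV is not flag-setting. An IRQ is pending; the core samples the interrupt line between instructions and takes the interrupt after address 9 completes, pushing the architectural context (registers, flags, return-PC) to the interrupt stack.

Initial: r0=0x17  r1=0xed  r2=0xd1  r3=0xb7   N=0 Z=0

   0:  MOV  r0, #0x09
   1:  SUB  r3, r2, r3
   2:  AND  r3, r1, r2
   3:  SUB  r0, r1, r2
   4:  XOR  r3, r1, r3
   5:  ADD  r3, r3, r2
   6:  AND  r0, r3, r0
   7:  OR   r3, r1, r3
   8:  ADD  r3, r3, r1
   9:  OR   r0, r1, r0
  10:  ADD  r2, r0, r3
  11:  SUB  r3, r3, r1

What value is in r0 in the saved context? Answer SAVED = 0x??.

after  0: r0=0x09 r1=0xed r2=0xd1 r3=0xb7  N=0 Z=0
after  1: r0=0x09 r1=0xed r2=0xd1 r3=0x1a  N=0 Z=0
after  2: r0=0x09 r1=0xed r2=0xd1 r3=0xc1  N=1 Z=0
after  3: r0=0x1c r1=0xed r2=0xd1 r3=0xc1  N=0 Z=0
after  4: r0=0x1c r1=0xed r2=0xd1 r3=0x2c  N=0 Z=0
after  5: r0=0x1c r1=0xed r2=0xd1 r3=0xfd  N=1 Z=0
after  6: r0=0x1c r1=0xed r2=0xd1 r3=0xfd  N=0 Z=0
after  7: r0=0x1c r1=0xed r2=0xd1 r3=0xfd  N=1 Z=0
after  8: r0=0x1c r1=0xed r2=0xd1 r3=0xea  N=1 Z=0
after  9: r0=0xfd r1=0xed r2=0xd1 r3=0xea  N=1 Z=0
-- IRQ taken; context saved, return-PC = 10 --

SAVED = 0xfd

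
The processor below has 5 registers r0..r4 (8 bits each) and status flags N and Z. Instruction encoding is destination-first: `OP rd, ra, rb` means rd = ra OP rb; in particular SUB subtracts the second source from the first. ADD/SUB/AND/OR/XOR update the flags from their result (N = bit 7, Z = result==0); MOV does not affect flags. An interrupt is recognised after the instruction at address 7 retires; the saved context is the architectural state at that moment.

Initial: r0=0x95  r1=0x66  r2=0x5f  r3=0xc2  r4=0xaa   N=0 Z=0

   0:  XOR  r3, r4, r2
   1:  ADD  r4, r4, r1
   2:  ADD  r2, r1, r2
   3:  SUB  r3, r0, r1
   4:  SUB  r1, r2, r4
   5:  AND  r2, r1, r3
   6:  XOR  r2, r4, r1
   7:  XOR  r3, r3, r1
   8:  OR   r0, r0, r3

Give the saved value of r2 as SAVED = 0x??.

SAVED = 0xa5

after  0: r0=0x95 r1=0x66 r2=0x5f r3=0xf5 r4=0xaa  N=1 Z=0
after  1: r0=0x95 r1=0x66 r2=0x5f r3=0xf5 r4=0x10  N=0 Z=0
after  2: r0=0x95 r1=0x66 r2=0xc5 r3=0xf5 r4=0x10  N=1 Z=0
after  3: r0=0x95 r1=0x66 r2=0xc5 r3=0x2f r4=0x10  N=0 Z=0
after  4: r0=0x95 r1=0xb5 r2=0xc5 r3=0x2f r4=0x10  N=1 Z=0
after  5: r0=0x95 r1=0xb5 r2=0x25 r3=0x2f r4=0x10  N=0 Z=0
after  6: r0=0x95 r1=0xb5 r2=0xa5 r3=0x2f r4=0x10  N=1 Z=0
after  7: r0=0x95 r1=0xb5 r2=0xa5 r3=0x9a r4=0x10  N=1 Z=0
-- IRQ taken; context saved, return-PC = 8 --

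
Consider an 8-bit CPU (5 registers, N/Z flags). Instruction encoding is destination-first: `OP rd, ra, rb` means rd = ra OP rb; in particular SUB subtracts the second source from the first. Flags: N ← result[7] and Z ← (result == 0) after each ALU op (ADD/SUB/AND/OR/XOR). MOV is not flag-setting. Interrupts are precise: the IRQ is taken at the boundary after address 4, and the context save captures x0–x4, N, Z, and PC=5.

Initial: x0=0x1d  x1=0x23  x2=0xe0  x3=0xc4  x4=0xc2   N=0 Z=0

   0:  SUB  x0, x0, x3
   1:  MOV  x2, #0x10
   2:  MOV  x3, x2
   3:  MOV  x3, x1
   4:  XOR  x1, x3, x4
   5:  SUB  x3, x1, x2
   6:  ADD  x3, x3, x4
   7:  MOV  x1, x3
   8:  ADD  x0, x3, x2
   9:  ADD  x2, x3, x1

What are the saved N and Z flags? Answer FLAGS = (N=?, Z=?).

FLAGS = (N=1, Z=0)

after  0: x0=0x59 x1=0x23 x2=0xe0 x3=0xc4 x4=0xc2  N=0 Z=0
after  1: x0=0x59 x1=0x23 x2=0x10 x3=0xc4 x4=0xc2  N=0 Z=0
after  2: x0=0x59 x1=0x23 x2=0x10 x3=0x10 x4=0xc2  N=0 Z=0
after  3: x0=0x59 x1=0x23 x2=0x10 x3=0x23 x4=0xc2  N=0 Z=0
after  4: x0=0x59 x1=0xe1 x2=0x10 x3=0x23 x4=0xc2  N=1 Z=0
-- IRQ taken; context saved, return-PC = 5 --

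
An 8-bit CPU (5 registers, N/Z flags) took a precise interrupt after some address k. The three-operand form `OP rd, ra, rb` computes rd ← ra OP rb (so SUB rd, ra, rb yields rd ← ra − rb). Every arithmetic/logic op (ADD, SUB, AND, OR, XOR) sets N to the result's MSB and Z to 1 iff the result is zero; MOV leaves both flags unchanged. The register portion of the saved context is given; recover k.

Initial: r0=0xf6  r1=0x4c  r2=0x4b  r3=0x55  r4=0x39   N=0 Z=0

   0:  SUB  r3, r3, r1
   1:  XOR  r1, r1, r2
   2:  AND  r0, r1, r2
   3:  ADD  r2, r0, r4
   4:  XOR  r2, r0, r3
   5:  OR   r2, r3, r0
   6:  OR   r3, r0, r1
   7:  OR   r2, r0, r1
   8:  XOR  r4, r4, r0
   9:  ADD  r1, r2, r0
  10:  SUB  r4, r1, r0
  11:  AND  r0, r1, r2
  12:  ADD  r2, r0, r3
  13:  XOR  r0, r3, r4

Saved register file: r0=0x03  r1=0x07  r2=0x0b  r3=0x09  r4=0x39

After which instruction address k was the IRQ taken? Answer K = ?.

K = 5

after  0: r0=0xf6 r1=0x4c r2=0x4b r3=0x09 r4=0x39  N=0 Z=0
after  1: r0=0xf6 r1=0x07 r2=0x4b r3=0x09 r4=0x39  N=0 Z=0
after  2: r0=0x03 r1=0x07 r2=0x4b r3=0x09 r4=0x39  N=0 Z=0
after  3: r0=0x03 r1=0x07 r2=0x3c r3=0x09 r4=0x39  N=0 Z=0
after  4: r0=0x03 r1=0x07 r2=0x0a r3=0x09 r4=0x39  N=0 Z=0
after  5: r0=0x03 r1=0x07 r2=0x0b r3=0x09 r4=0x39  N=0 Z=0
-- IRQ taken; context saved, return-PC = 6 --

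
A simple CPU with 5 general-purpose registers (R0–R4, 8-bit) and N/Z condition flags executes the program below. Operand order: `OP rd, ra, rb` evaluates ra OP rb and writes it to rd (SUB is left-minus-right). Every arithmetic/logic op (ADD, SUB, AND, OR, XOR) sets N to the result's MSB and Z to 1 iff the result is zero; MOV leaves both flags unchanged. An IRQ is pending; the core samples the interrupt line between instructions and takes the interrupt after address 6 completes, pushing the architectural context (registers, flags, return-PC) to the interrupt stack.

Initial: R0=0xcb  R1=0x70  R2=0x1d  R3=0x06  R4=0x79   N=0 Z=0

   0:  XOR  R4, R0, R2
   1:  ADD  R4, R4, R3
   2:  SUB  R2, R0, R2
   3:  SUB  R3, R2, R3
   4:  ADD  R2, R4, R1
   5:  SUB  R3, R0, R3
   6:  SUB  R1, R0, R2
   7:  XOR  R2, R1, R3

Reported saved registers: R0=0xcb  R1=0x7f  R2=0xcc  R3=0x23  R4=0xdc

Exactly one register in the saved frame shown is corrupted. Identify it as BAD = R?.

BAD = R2

after  0: R0=0xcb R1=0x70 R2=0x1d R3=0x06 R4=0xd6  N=1 Z=0
after  1: R0=0xcb R1=0x70 R2=0x1d R3=0x06 R4=0xdc  N=1 Z=0
after  2: R0=0xcb R1=0x70 R2=0xae R3=0x06 R4=0xdc  N=1 Z=0
after  3: R0=0xcb R1=0x70 R2=0xae R3=0xa8 R4=0xdc  N=1 Z=0
after  4: R0=0xcb R1=0x70 R2=0x4c R3=0xa8 R4=0xdc  N=0 Z=0
after  5: R0=0xcb R1=0x70 R2=0x4c R3=0x23 R4=0xdc  N=0 Z=0
after  6: R0=0xcb R1=0x7f R2=0x4c R3=0x23 R4=0xdc  N=0 Z=0
-- IRQ taken; context saved, return-PC = 7 --
mismatch: R2: reported 0xcc vs actual 0x4c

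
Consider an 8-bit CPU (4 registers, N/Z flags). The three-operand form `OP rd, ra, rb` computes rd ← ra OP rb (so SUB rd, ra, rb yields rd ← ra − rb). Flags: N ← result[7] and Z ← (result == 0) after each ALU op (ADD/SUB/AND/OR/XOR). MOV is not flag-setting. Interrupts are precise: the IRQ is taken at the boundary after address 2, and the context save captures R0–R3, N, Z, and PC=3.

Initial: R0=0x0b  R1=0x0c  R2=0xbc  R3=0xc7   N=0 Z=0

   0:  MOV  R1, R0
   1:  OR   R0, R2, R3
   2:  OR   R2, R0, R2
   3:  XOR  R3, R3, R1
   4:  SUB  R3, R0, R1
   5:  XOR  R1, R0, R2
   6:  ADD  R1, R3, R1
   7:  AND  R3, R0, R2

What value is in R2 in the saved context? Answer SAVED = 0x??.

after  0: R0=0x0b R1=0x0b R2=0xbc R3=0xc7  N=0 Z=0
after  1: R0=0xff R1=0x0b R2=0xbc R3=0xc7  N=1 Z=0
after  2: R0=0xff R1=0x0b R2=0xff R3=0xc7  N=1 Z=0
-- IRQ taken; context saved, return-PC = 3 --

SAVED = 0xff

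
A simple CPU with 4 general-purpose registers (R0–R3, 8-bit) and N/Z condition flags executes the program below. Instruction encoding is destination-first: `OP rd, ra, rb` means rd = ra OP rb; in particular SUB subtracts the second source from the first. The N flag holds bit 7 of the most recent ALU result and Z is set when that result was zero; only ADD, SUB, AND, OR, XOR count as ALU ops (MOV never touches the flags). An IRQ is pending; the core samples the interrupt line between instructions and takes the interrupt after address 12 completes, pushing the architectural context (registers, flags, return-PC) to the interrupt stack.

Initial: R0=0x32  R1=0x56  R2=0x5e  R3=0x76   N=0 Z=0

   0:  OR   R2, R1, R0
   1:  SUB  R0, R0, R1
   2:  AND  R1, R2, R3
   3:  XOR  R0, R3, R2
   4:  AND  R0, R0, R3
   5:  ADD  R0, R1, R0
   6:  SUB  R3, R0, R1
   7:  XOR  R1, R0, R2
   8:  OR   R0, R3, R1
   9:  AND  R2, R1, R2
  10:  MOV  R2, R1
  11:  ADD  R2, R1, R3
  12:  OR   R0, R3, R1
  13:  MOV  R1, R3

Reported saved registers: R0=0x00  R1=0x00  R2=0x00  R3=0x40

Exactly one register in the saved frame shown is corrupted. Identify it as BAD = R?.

BAD = R3

after  0: R0=0x32 R1=0x56 R2=0x76 R3=0x76  N=0 Z=0
after  1: R0=0xdc R1=0x56 R2=0x76 R3=0x76  N=1 Z=0
after  2: R0=0xdc R1=0x76 R2=0x76 R3=0x76  N=0 Z=0
after  3: R0=0x00 R1=0x76 R2=0x76 R3=0x76  N=0 Z=1
after  4: R0=0x00 R1=0x76 R2=0x76 R3=0x76  N=0 Z=1
after  5: R0=0x76 R1=0x76 R2=0x76 R3=0x76  N=0 Z=0
after  6: R0=0x76 R1=0x76 R2=0x76 R3=0x00  N=0 Z=1
after  7: R0=0x76 R1=0x00 R2=0x76 R3=0x00  N=0 Z=1
after  8: R0=0x00 R1=0x00 R2=0x76 R3=0x00  N=0 Z=1
after  9: R0=0x00 R1=0x00 R2=0x00 R3=0x00  N=0 Z=1
after 10: R0=0x00 R1=0x00 R2=0x00 R3=0x00  N=0 Z=1
after 11: R0=0x00 R1=0x00 R2=0x00 R3=0x00  N=0 Z=1
after 12: R0=0x00 R1=0x00 R2=0x00 R3=0x00  N=0 Z=1
-- IRQ taken; context saved, return-PC = 13 --
mismatch: R3: reported 0x40 vs actual 0x00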